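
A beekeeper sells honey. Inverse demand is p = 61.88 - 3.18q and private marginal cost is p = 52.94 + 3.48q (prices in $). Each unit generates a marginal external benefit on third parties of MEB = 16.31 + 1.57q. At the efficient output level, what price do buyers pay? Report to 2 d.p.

Social marginal cost = private MC − MEB = 36.63 + 1.91q.
Set SMC = demand: 36.63 + 1.91q = 61.88 - 3.18q → q* = 4.9607.
Consumer price on the demand curve at q*: 61.88 − 3.18×4.9607 = 46.1050.

P = $46.10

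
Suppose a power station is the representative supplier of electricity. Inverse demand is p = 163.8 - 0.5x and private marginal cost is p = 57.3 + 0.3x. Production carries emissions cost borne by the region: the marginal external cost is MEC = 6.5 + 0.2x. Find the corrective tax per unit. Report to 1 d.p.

Social marginal cost = private MC + MEC = 63.8 + 0.5x.
Set SMC = demand: 63.8 + 0.5x = 163.8 - 0.5x → x* = 100.0000.
The Pigouvian tax equals MEC at x*: 6.5 + 0.2×100.0000 = 26.5000.

tax = 26.5 per unit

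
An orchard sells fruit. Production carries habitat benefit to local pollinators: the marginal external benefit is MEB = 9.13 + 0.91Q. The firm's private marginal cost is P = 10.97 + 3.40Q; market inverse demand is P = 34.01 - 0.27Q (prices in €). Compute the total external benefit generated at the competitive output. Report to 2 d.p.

Market equilibrium (private): 10.97 + 3.40Q = 34.01 - 0.27Q → Q_m = 6.2779.
Total external benefit = ∫₀^{Q_m} (9.13 + 0.91Q) dQ = 9.13×6.2779 + ½×0.91×6.2779² = 75.2497.

€75.25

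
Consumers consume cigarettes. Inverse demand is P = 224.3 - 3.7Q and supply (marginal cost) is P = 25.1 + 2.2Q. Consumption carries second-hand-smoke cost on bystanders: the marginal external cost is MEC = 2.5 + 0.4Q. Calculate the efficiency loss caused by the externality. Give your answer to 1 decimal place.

Market equilibrium (private): 25.1 + 2.2Q = 224.3 - 3.7Q → Q_m = 33.7627.
Social marginal benefit = demand − MEC = 221.8 - 4.1Q.
Set SMB = MC: 221.8 - 4.1Q = 25.1 + 2.2Q → Q* = 31.2222.
Between Q* and Q_m the wedge MC − SMB runs linearly from 0 to MEC(Q_m), so the loss is a triangle.
DWL = ½ × 2.5405 × 16.0051 = 20.3305.

DWL = 20.3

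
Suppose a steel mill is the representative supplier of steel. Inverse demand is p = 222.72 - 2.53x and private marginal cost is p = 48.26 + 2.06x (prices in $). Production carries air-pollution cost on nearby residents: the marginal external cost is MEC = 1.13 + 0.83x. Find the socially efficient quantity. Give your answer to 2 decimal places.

Social marginal cost = private MC + MEC = 49.39 + 2.89x.
Set SMC = demand: 49.39 + 2.89x = 222.72 - 2.53x → x* = 31.9797.

x* = 31.98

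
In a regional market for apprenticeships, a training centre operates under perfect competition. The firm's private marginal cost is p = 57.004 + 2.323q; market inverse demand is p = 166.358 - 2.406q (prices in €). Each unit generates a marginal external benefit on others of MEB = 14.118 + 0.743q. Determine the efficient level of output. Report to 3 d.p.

Social marginal cost = private MC − MEB = 42.886 + 1.580q.
Set SMC = demand: 42.886 + 1.580q = 166.358 - 2.406q → q* = 30.9764.

q* = 30.976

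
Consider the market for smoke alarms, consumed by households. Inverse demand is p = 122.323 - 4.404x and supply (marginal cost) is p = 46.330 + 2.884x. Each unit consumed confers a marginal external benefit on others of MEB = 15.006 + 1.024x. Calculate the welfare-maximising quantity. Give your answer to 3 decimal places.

x* = 14.527

Social marginal benefit = demand + MEB = 137.329 - 3.380x.
Set SMB = MC: 137.329 - 3.380x = 46.330 + 2.884x → x* = 14.5273.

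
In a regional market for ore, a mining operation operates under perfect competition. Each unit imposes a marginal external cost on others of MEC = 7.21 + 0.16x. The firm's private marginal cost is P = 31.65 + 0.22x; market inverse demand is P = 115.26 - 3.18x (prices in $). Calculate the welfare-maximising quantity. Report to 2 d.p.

x* = 21.46

Social marginal cost = private MC + MEC = 38.86 + 0.38x.
Set SMC = demand: 38.86 + 0.38x = 115.26 - 3.18x → x* = 21.4607.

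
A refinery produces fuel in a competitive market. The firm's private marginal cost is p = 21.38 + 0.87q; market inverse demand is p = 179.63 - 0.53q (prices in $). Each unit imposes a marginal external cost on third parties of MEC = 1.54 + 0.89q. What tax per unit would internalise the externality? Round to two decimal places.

tax = $62.44 per unit

Social marginal cost = private MC + MEC = 22.92 + 1.76q.
Set SMC = demand: 22.92 + 1.76q = 179.63 - 0.53q → q* = 68.4323.
The Pigouvian tax equals MEC at q*: 1.54 + 0.89×68.4323 = 62.4447.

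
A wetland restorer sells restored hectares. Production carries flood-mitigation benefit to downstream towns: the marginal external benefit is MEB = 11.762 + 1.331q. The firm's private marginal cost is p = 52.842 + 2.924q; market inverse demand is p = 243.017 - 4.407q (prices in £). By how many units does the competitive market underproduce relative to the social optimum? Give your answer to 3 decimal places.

Market equilibrium (private): 52.842 + 2.924q = 243.017 - 4.407q → q_m = 25.9412.
Social marginal cost = private MC − MEB = 41.080 + 1.593q.
Set SMC = demand: 41.080 + 1.593q = 243.017 - 4.407q → q* = 33.6562.
Gap = |25.9412 − 33.6562| = 7.7150.

7.715 units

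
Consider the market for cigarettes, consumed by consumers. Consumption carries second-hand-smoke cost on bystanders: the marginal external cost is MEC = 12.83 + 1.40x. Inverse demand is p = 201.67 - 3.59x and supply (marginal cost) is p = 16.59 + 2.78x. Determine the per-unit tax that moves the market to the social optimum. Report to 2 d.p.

tax = 43.87 per unit

Social marginal benefit = demand − MEC = 188.84 - 4.99x.
Set SMB = MC: 188.84 - 4.99x = 16.59 + 2.78x → x* = 22.1686.
The Pigouvian tax equals MEC at x*: 12.83 + 1.40×22.1686 = 43.8660.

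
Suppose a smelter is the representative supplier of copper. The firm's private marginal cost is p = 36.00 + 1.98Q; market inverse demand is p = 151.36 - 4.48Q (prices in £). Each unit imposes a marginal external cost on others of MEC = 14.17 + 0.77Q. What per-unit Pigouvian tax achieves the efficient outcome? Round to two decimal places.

tax = £24.95 per unit

Social marginal cost = private MC + MEC = 50.17 + 2.75Q.
Set SMC = demand: 50.17 + 2.75Q = 151.36 - 4.48Q → Q* = 13.9959.
The Pigouvian tax equals MEC at Q*: 14.17 + 0.77×13.9959 = 24.9468.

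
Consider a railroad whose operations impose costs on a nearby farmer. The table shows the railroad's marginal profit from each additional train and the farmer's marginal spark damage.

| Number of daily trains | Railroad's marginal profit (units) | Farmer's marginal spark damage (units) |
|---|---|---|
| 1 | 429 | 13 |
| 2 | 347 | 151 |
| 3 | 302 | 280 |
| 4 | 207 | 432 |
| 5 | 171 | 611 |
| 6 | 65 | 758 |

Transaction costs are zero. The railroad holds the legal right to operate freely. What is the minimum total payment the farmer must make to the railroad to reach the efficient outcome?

443

Left alone the railroad would choose level 6 (marginal profit stays positive).
Efficient level: k* = 3 (marginal profit ≥ marginal spark damage through 3).
The farmer must at least cover the railroad's forgone profit from cutting 6→3: 207 + 171 + 65 = 443.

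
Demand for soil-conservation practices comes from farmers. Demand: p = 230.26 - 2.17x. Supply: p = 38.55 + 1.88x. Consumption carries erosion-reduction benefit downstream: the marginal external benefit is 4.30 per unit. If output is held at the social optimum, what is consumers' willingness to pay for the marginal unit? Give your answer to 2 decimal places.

Social marginal benefit = demand + MEB = 234.56 - 2.17x.
Set SMB = MC: 234.56 - 2.17x = 38.55 + 1.88x → x* = 48.3975.
Consumer price on the demand curve at x*: 230.26 − 2.17×48.3975 = 125.2374.

P = 125.24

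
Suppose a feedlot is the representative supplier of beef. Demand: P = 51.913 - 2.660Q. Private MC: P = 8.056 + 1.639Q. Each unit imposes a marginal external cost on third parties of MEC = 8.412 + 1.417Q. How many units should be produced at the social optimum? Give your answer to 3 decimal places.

Social marginal cost = private MC + MEC = 16.468 + 3.056Q.
Set SMC = demand: 16.468 + 3.056Q = 51.913 - 2.660Q → Q* = 6.2010.

Q* = 6.201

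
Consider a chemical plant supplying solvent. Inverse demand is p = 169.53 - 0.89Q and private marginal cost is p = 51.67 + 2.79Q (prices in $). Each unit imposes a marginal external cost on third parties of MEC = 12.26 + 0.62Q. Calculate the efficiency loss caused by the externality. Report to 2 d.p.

DWL = $119.94

Market equilibrium (private): 51.67 + 2.79Q = 169.53 - 0.89Q → Q_m = 32.0272.
Social marginal cost = private MC + MEC = 63.93 + 3.41Q.
Set SMC = demand: 63.93 + 3.41Q = 169.53 - 0.89Q → Q* = 24.5581.
Between Q* and Q_m the wedge SMC − demand runs linearly from 0 to MEC(Q_m), so the loss is a triangle.
DWL = ½ × 7.4691 × 32.1168 = 119.9418.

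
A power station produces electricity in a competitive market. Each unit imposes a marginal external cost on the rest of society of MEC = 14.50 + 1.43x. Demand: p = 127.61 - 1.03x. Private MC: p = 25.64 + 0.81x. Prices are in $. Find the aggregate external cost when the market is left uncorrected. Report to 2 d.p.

Market equilibrium (private): 25.64 + 0.81x = 127.61 - 1.03x → x_m = 55.4185.
Total external cost = ∫₀^{x_m} (14.50 + 1.43x) dx = 14.50×55.4185 + ½×1.43×55.4185² = 2999.4835.

$2999.48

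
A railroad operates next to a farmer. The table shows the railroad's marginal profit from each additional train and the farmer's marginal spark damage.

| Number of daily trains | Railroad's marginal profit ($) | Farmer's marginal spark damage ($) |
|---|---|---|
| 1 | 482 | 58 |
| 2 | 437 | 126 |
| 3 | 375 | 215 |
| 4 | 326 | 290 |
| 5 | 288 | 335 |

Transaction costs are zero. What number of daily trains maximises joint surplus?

4

Bargaining reaches the level where marginal profit last exceeds marginal spark damage.
That holds through level 4 (326 ≥ 290) but not at 5 (288 < 335).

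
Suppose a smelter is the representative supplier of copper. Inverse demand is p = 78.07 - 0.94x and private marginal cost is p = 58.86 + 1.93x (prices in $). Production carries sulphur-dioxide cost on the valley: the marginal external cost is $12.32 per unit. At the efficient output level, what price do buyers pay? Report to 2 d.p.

P = $75.81

Social marginal cost = private MC + MEC = 71.18 + 1.93x.
Set SMC = demand: 71.18 + 1.93x = 78.07 - 0.94x → x* = 2.4007.
Consumer price on the demand curve at x*: 78.07 − 0.94×2.4007 = 75.8133.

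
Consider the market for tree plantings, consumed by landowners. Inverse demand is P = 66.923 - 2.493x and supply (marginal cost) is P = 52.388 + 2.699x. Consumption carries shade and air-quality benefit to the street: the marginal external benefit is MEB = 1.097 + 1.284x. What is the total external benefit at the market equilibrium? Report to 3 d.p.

Market equilibrium (private): 52.388 + 2.699x = 66.923 - 2.493x → x_m = 2.7995.
Total external benefit = ∫₀^{x_m} (1.097 + 1.284x) dx = 1.097×2.7995 + ½×1.284×2.7995² = 8.1025.

8.103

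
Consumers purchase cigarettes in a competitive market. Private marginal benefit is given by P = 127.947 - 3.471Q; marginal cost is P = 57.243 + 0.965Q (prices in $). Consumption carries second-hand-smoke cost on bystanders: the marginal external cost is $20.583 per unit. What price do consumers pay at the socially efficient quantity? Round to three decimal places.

P = $88.729

Social marginal benefit = demand − MEC = 107.364 - 3.471Q.
Set SMB = MC: 107.364 - 3.471Q = 57.243 + 0.965Q → Q* = 11.2987.
Consumer price on the demand curve at Q*: 127.947 − 3.471×11.2987 = 88.7292.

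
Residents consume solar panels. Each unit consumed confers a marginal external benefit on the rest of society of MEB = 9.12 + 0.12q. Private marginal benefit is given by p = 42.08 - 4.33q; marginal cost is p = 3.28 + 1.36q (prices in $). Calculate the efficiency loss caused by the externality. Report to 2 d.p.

Market equilibrium (private): 3.28 + 1.36q = 42.08 - 4.33q → q_m = 6.8190.
Social marginal benefit = demand + MEB = 51.20 - 4.21q.
Set SMB = MC: 51.20 - 4.21q = 3.28 + 1.36q → q* = 8.6032.
The loss is the area between SMB and MC from q* to q_m; with linear curves that's a triangle of height MEB(q_m).
DWL = ½ × 1.7842 × 9.9383 = 8.8660.

DWL = $8.87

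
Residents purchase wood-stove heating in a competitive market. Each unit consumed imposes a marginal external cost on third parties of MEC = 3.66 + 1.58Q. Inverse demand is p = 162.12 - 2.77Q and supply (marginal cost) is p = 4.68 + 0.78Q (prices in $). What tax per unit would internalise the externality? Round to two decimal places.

Social marginal benefit = demand − MEC = 158.46 - 4.35Q.
Set SMB = MC: 158.46 - 4.35Q = 4.68 + 0.78Q → Q* = 29.9766.
The Pigouvian tax equals MEC at Q*: 3.66 + 1.58×29.9766 = 51.0230.

tax = $51.02 per unit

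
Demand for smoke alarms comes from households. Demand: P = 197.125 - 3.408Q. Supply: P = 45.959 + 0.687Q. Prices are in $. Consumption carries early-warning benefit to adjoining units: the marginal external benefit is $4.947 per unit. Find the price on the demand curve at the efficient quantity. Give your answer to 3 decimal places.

Social marginal benefit = demand + MEB = 202.072 - 3.408Q.
Set SMB = MC: 202.072 - 3.408Q = 45.959 + 0.687Q → Q* = 38.1228.
Consumer price on the demand curve at Q*: 197.125 − 3.408×38.1228 = 67.2025.

P = $67.202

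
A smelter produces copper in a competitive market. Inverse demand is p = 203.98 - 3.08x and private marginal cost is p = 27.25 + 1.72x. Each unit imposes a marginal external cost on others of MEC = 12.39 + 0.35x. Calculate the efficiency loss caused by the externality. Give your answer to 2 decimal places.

DWL = 62.03

Market equilibrium (private): 27.25 + 1.72x = 203.98 - 3.08x → x_m = 36.8188.
Social marginal cost = private MC + MEC = 39.64 + 2.07x.
Set SMC = demand: 39.64 + 2.07x = 203.98 - 3.08x → x* = 31.9107.
Between x* and x_m the wedge SMC − demand runs linearly from 0 to MEC(x_m), so the loss is a triangle.
DWL = ½ × 4.9081 × 25.2766 = 62.0300.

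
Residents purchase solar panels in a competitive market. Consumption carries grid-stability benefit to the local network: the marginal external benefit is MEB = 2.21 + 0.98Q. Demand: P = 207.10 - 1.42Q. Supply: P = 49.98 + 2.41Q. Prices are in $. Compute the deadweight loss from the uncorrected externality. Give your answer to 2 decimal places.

Market equilibrium (private): 49.98 + 2.41Q = 207.10 - 1.42Q → Q_m = 41.0235.
Social marginal benefit = demand + MEB = 209.31 - 0.44Q.
Set SMB = MC: 209.31 - 0.44Q = 49.98 + 2.41Q → Q* = 55.9053.
The welfare-loss triangle has base |Q_m − Q*| and height MEB(Q_m) (the vertical gap between SMB and MC is zero at Q* and MEB at Q_m).
DWL = ½ × 14.8818 × 42.4130 = 315.5909.

DWL = $315.59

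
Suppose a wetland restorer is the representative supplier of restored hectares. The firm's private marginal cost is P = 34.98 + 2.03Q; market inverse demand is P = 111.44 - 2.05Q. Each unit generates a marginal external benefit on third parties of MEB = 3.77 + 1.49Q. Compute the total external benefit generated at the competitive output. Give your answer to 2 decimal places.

Market equilibrium (private): 34.98 + 2.03Q = 111.44 - 2.05Q → Q_m = 18.7402.
Total external benefit = ∫₀^{Q_m} (3.77 + 1.49Q) dQ = 3.77×18.7402 + ½×1.49×18.7402² = 332.2909.

332.29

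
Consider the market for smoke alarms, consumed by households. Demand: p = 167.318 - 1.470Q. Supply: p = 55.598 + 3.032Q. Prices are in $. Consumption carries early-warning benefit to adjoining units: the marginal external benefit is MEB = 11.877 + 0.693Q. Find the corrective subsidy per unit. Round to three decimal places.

subsidy = $34.364 per unit

Social marginal benefit = demand + MEB = 179.195 - 0.777Q.
Set SMB = MC: 179.195 - 0.777Q = 55.598 + 3.032Q → Q* = 32.4487.
The Pigouvian subsidy equals MEB at Q*: 11.877 + 0.693×32.4487 = 34.3639.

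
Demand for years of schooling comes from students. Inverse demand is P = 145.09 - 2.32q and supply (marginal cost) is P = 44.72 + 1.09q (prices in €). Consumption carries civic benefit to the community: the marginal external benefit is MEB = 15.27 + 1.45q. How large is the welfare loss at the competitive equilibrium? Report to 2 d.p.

DWL = €856.66

Market equilibrium (private): 44.72 + 1.09q = 145.09 - 2.32q → q_m = 29.4340.
Social marginal benefit = demand + MEB = 160.36 - 0.87q.
Set SMB = MC: 160.36 - 0.87q = 44.72 + 1.09q → q* = 59.0000.
The welfare-loss triangle has base |q_m − q*| and height MEB(q_m) (the vertical gap between SMB and MC is zero at q* and MEB at q_m).
DWL = ½ × 29.5660 × 57.9493 = 856.6645.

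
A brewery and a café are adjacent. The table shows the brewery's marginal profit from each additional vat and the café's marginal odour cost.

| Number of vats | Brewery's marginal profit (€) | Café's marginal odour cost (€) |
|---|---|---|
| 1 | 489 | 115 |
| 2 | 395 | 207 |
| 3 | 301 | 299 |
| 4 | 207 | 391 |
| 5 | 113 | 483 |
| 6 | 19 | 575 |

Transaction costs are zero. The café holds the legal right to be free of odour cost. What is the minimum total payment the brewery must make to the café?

€621

Efficient level: marginal profit ≥ marginal odour cost through level 3, so k* = 3.
With the café holding the right, the brewery must at least compensate total damage at k*: 115 + 207 + 299 = 621.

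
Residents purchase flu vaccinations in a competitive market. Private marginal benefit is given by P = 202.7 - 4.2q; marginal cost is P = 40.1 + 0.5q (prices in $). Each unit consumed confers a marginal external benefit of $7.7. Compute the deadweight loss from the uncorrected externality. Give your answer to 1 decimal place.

DWL = $6.3

Market equilibrium (private): 40.1 + 0.5q = 202.7 - 4.2q → q_m = 34.5957.
Social marginal benefit = demand + MEB = 210.4 - 4.2q.
Set SMB = MC: 210.4 - 4.2q = 40.1 + 0.5q → q* = 36.2340.
The welfare-loss triangle has base |q_m − q*| and height MEB(q_m) (the vertical gap between SMB and MC is zero at q* and MEB at q_m).
DWL = ½ × 1.6383 × 7.7000 = 6.3075.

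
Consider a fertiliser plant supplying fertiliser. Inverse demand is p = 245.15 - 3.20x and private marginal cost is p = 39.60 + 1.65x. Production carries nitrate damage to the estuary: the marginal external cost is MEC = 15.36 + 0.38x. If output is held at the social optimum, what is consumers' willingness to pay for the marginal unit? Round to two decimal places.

Social marginal cost = private MC + MEC = 54.96 + 2.03x.
Set SMC = demand: 54.96 + 2.03x = 245.15 - 3.20x → x* = 36.3652.
Consumer price on the demand curve at x*: 245.15 − 3.20×36.3652 = 128.7814.

P = 128.78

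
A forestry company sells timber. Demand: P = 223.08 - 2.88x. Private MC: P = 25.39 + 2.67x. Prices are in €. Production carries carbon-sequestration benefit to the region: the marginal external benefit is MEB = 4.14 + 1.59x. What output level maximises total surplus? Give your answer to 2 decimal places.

Social marginal cost = private MC − MEB = 21.25 + 1.08x.
Set SMC = demand: 21.25 + 1.08x = 223.08 - 2.88x → x* = 50.9672.

x* = 50.97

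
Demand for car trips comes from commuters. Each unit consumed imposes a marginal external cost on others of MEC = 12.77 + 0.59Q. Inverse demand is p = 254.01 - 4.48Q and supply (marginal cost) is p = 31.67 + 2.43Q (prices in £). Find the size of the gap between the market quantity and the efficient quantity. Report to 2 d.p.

4.23 units

Market equilibrium (private): 31.67 + 2.43Q = 254.01 - 4.48Q → Q_m = 32.1766.
Social marginal benefit = demand − MEC = 241.24 - 5.07Q.
Set SMB = MC: 241.24 - 5.07Q = 31.67 + 2.43Q → Q* = 27.9427.
Gap = |32.1766 − 27.9427| = 4.2339.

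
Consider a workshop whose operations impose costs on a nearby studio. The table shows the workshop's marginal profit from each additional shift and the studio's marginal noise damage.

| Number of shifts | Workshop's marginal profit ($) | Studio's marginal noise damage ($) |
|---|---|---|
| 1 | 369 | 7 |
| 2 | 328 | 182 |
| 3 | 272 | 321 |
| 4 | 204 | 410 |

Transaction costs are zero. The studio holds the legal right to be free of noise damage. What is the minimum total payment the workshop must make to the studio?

Efficient level: marginal profit ≥ marginal noise damage through level 2, so k* = 2.
With the studio holding the right, the workshop must at least compensate total damage at k*: 7 + 182 = 189.

$189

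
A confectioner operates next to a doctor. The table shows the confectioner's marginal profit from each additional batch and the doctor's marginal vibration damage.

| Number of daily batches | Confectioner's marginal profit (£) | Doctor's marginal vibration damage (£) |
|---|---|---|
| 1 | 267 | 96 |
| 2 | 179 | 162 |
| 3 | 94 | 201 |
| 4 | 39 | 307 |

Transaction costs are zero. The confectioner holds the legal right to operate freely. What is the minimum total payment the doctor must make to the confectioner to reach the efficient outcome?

Left alone the confectioner would choose level 4 (marginal profit stays positive).
Efficient level: k* = 2 (marginal profit ≥ marginal vibration damage through 2).
The doctor must at least cover the confectioner's forgone profit from cutting 4→2: 94 + 39 = 133.

£133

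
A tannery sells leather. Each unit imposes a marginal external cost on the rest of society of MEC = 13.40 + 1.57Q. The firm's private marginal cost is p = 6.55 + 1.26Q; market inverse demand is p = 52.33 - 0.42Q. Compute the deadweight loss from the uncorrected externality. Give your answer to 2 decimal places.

Market equilibrium (private): 6.55 + 1.26Q = 52.33 - 0.42Q → Q_m = 27.2500.
Social marginal cost = private MC + MEC = 19.95 + 2.83Q.
Set SMC = demand: 19.95 + 2.83Q = 52.33 - 0.42Q → Q* = 9.9631.
The loss is the area between SMC and demand from Q* to Q_m; with linear curves that's a triangle of height MEC(Q_m).
DWL = ½ × 17.2869 × 56.1825 = 485.6106.

DWL = 485.61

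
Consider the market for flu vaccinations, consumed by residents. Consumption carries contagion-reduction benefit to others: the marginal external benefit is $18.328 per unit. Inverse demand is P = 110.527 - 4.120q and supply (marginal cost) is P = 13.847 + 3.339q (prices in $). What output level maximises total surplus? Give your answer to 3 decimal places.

Social marginal benefit = demand + MEB = 128.855 - 4.120q.
Set SMB = MC: 128.855 - 4.120q = 13.847 + 3.339q → q* = 15.4187.

q* = 15.419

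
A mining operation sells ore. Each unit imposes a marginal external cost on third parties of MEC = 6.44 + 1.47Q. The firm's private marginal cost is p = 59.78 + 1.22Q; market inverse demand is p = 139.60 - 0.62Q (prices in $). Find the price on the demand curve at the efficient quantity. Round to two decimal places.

Social marginal cost = private MC + MEC = 66.22 + 2.69Q.
Set SMC = demand: 66.22 + 2.69Q = 139.60 - 0.62Q → Q* = 22.1692.
Consumer price on the demand curve at Q*: 139.60 − 0.62×22.1692 = 125.8551.

P = $125.86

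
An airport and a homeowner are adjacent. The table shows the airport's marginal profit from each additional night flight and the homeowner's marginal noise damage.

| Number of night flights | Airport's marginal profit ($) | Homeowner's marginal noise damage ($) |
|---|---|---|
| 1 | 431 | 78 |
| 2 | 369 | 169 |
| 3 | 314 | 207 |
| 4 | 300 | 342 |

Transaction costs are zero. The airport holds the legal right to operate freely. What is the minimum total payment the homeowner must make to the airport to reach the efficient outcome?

$300

Left alone the airport would choose level 4 (marginal profit stays positive).
Efficient level: k* = 3 (marginal profit ≥ marginal noise damage through 3).
The homeowner must at least cover the airport's forgone profit from cutting 4→3: 300 = 300.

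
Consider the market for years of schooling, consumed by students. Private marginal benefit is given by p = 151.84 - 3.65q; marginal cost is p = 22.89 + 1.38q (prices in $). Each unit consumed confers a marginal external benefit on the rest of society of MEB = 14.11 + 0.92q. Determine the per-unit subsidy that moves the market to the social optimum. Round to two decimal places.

subsidy = $46.13 per unit

Social marginal benefit = demand + MEB = 165.95 - 2.73q.
Set SMB = MC: 165.95 - 2.73q = 22.89 + 1.38q → q* = 34.8078.
The Pigouvian subsidy equals MEB at q*: 14.11 + 0.92×34.8078 = 46.1332.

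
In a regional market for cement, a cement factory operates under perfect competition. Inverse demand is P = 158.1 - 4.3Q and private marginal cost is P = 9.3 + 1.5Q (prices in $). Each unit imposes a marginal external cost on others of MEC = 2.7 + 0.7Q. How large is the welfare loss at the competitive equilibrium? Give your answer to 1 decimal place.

Market equilibrium (private): 9.3 + 1.5Q = 158.1 - 4.3Q → Q_m = 25.6552.
Social marginal cost = private MC + MEC = 12.0 + 2.2Q.
Set SMC = demand: 12.0 + 2.2Q = 158.1 - 4.3Q → Q* = 22.4769.
Between Q* and Q_m the wedge SMC − demand runs linearly from 0 to MEC(Q_m), so the loss is a triangle.
DWL = ½ × 3.1783 × 20.6586 = 32.8296.

DWL = $32.8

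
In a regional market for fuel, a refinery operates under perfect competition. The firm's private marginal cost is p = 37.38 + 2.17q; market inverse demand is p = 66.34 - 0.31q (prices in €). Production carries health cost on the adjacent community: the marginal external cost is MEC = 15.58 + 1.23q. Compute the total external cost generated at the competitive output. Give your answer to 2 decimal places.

€265.80

Market equilibrium (private): 37.38 + 2.17q = 66.34 - 0.31q → q_m = 11.6774.
Total external cost = ∫₀^{q_m} (15.58 + 1.23q) dq = 15.58×11.6774 + ½×1.23×11.6774² = 265.7963.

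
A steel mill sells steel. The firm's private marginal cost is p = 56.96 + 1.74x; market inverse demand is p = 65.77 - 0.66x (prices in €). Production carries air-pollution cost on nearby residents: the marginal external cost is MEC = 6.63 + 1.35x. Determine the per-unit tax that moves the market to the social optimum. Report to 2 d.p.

Social marginal cost = private MC + MEC = 63.59 + 3.09x.
Set SMC = demand: 63.59 + 3.09x = 65.77 - 0.66x → x* = 0.5813.
The Pigouvian tax equals MEC at x*: 6.63 + 1.35×0.5813 = 7.4148.

tax = €7.41 per unit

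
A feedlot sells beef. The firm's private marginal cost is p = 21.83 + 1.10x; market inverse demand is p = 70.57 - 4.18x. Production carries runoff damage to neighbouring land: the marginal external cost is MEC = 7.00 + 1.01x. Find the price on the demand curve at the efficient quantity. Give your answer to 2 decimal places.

P = 42.83

Social marginal cost = private MC + MEC = 28.83 + 2.11x.
Set SMC = demand: 28.83 + 2.11x = 70.57 - 4.18x → x* = 6.6359.
Consumer price on the demand curve at x*: 70.57 − 4.18×6.6359 = 42.8319.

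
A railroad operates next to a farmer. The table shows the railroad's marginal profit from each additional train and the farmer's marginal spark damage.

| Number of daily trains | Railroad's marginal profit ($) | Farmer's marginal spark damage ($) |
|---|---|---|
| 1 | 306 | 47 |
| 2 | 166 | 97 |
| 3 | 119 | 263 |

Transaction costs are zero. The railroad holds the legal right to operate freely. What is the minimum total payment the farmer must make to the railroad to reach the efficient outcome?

$119

Left alone the railroad would choose level 3 (marginal profit stays positive).
Efficient level: k* = 2 (marginal profit ≥ marginal spark damage through 2).
The farmer must at least cover the railroad's forgone profit from cutting 3→2: 119 = 119.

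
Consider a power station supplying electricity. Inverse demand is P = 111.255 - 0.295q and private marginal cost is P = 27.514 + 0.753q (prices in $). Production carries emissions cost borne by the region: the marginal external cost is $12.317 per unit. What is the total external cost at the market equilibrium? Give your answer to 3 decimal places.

$984.196

Market equilibrium (private): 27.514 + 0.753q = 111.255 - 0.295q → q_m = 79.9055.
Total external cost = MEC × q_m = 12.317 × 79.9055 = 984.1960.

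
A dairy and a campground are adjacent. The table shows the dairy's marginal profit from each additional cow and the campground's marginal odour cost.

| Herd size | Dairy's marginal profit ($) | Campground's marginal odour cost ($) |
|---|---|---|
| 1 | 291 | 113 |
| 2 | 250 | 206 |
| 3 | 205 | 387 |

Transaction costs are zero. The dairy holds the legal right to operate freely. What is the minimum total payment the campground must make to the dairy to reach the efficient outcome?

Left alone the dairy would choose level 3 (marginal profit stays positive).
Efficient level: k* = 2 (marginal profit ≥ marginal odour cost through 2).
The campground must at least cover the dairy's forgone profit from cutting 3→2: 205 = 205.

$205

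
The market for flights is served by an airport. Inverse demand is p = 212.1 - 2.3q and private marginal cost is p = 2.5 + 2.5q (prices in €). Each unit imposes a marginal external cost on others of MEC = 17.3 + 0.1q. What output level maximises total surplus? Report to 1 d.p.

q* = 39.2

Social marginal cost = private MC + MEC = 19.8 + 2.6q.
Set SMC = demand: 19.8 + 2.6q = 212.1 - 2.3q → q* = 39.2449.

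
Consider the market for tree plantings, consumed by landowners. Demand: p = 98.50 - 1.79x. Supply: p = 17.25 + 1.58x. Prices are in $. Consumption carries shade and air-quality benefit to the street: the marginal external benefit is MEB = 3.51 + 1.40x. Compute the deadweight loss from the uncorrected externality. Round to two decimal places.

DWL = $352.43

Market equilibrium (private): 17.25 + 1.58x = 98.50 - 1.79x → x_m = 24.1098.
Social marginal benefit = demand + MEB = 102.01 - 0.39x.
Set SMB = MC: 102.01 - 0.39x = 17.25 + 1.58x → x* = 43.0254.
The loss is the area between SMB and MC from x* to x_m; with linear curves that's a triangle of height MEB(x_m).
DWL = ½ × 18.9156 × 37.2637 = 352.4326.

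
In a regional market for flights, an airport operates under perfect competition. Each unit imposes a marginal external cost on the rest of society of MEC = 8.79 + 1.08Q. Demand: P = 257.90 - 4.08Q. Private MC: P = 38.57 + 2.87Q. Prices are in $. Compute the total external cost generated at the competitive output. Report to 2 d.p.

Market equilibrium (private): 38.57 + 2.87Q = 257.90 - 4.08Q → Q_m = 31.5583.
Total external cost = ∫₀^{Q_m} (8.79 + 1.08Q) dQ = 8.79×31.5583 + ½×1.08×31.5583² = 815.1977.

$815.20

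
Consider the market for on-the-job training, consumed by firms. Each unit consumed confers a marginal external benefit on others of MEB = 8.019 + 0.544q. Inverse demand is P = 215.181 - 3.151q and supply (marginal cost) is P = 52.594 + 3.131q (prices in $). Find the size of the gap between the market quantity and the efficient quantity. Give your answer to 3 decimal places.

3.851 units

Market equilibrium (private): 52.594 + 3.131q = 215.181 - 3.151q → q_m = 25.8814.
Social marginal benefit = demand + MEB = 223.200 - 2.607q.
Set SMB = MC: 223.200 - 2.607q = 52.594 + 3.131q → q* = 29.7327.
Gap = |25.8814 − 29.7327| = 3.8513.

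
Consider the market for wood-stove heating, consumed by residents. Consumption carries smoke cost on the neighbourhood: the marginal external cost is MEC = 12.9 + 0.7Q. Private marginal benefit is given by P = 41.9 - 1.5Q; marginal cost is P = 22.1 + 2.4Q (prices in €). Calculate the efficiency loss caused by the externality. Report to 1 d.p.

Market equilibrium (private): 22.1 + 2.4Q = 41.9 - 1.5Q → Q_m = 5.0769.
Social marginal benefit = demand − MEC = 29.0 - 2.2Q.
Set SMB = MC: 29.0 - 2.2Q = 22.1 + 2.4Q → Q* = 1.5000.
The loss is the area between SMB and MC from Q* to Q_m; with linear curves that's a triangle of height MEC(Q_m).
DWL = ½ × 3.5769 × 16.4538 = 29.4268.

DWL = €29.4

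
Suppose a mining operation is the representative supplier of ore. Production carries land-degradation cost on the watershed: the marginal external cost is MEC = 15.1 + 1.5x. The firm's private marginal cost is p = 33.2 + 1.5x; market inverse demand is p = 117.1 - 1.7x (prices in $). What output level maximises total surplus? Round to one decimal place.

Social marginal cost = private MC + MEC = 48.3 + 3.0x.
Set SMC = demand: 48.3 + 3.0x = 117.1 - 1.7x → x* = 14.6383.

x* = 14.6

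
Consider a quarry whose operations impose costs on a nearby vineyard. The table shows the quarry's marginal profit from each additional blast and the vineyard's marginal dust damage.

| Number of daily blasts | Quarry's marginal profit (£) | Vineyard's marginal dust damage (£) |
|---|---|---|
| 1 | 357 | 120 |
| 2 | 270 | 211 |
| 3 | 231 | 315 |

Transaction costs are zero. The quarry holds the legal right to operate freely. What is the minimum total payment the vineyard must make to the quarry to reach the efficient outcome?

Left alone the quarry would choose level 3 (marginal profit stays positive).
Efficient level: k* = 2 (marginal profit ≥ marginal dust damage through 2).
The vineyard must at least cover the quarry's forgone profit from cutting 3→2: 231 = 231.

£231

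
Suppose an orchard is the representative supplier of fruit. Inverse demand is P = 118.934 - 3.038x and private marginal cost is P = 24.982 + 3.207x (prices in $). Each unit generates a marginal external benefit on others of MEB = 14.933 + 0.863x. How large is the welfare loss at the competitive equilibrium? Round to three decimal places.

Market equilibrium (private): 24.982 + 3.207x = 118.934 - 3.038x → x_m = 15.0444.
Social marginal cost = private MC − MEB = 10.049 + 2.344x.
Set SMC = demand: 10.049 + 2.344x = 118.934 - 3.038x → x* = 20.2313.
The welfare-loss triangle has base |x_m − x*| and height MEB(x_m) (the vertical gap between SMC and demand is zero at x* and MEB at x_m).
DWL = ½ × 5.1869 × 27.9163 = 72.3995.

DWL = $72.400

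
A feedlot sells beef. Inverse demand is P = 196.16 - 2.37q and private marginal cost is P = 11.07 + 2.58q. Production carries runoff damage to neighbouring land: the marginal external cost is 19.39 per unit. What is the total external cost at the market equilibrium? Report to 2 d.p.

725.03

Market equilibrium (private): 11.07 + 2.58q = 196.16 - 2.37q → q_m = 37.3919.
Total external cost = MEC × q_m = 19.39 × 37.3919 = 725.0289.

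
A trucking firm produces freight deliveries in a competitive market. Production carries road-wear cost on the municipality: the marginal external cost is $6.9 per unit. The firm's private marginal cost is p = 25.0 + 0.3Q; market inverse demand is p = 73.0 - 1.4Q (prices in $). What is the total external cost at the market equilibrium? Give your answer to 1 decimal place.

$194.8

Market equilibrium (private): 25.0 + 0.3Q = 73.0 - 1.4Q → Q_m = 28.2353.
Total external cost = MEC × Q_m = 6.9 × 28.2353 = 194.8236.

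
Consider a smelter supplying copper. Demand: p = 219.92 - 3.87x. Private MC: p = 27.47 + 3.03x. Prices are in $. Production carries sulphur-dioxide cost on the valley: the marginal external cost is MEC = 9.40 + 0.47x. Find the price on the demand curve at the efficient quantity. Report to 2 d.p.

P = $123.80

Social marginal cost = private MC + MEC = 36.87 + 3.50x.
Set SMC = demand: 36.87 + 3.50x = 219.92 - 3.87x → x* = 24.8372.
Consumer price on the demand curve at x*: 219.92 − 3.87×24.8372 = 123.8000.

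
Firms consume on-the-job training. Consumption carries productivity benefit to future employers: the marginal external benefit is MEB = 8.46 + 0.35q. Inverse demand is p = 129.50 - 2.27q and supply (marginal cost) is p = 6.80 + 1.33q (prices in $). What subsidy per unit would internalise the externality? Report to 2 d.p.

Social marginal benefit = demand + MEB = 137.96 - 1.92q.
Set SMB = MC: 137.96 - 1.92q = 6.80 + 1.33q → q* = 40.3569.
The Pigouvian subsidy equals MEB at q*: 8.46 + 0.35×40.3569 = 22.5849.

subsidy = $22.58 per unit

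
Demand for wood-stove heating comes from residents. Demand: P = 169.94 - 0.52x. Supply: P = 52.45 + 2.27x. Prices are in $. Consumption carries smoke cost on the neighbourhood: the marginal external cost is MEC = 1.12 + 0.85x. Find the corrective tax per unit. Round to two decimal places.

tax = $28.29 per unit

Social marginal benefit = demand − MEC = 168.82 - 1.37x.
Set SMB = MC: 168.82 - 1.37x = 52.45 + 2.27x → x* = 31.9698.
The Pigouvian tax equals MEC at x*: 1.12 + 0.85×31.9698 = 28.2943.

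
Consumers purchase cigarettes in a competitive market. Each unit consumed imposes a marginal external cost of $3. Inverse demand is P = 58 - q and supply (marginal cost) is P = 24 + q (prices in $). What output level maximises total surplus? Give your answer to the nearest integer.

Social marginal benefit = demand − MEC = 55 - q.
Set SMB = MC: 55 - q = 24 + q → q* = 15.5000.

q* = 16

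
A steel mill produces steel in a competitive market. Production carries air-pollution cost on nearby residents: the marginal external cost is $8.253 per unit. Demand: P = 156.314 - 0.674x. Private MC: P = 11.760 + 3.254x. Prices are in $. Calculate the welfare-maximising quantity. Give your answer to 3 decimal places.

x* = 34.700

Social marginal cost = private MC + MEC = 20.013 + 3.254x.
Set SMC = demand: 20.013 + 3.254x = 156.314 - 0.674x → x* = 34.6998.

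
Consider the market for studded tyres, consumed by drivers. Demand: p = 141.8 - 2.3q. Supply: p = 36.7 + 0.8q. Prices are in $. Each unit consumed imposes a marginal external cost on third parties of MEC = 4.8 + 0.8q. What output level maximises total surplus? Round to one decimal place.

q* = 25.7

Social marginal benefit = demand − MEC = 137.0 - 3.1q.
Set SMB = MC: 137.0 - 3.1q = 36.7 + 0.8q → q* = 25.7179.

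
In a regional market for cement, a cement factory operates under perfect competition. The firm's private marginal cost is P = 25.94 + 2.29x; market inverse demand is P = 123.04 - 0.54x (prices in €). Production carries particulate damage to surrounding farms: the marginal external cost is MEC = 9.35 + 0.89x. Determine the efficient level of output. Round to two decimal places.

Social marginal cost = private MC + MEC = 35.29 + 3.18x.
Set SMC = demand: 35.29 + 3.18x = 123.04 - 0.54x → x* = 23.5887.

x* = 23.59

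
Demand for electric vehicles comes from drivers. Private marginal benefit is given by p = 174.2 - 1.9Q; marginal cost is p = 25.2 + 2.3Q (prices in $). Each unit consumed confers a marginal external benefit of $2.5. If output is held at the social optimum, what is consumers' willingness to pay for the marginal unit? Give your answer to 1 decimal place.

P = $105.7

Social marginal benefit = demand + MEB = 176.7 - 1.9Q.
Set SMB = MC: 176.7 - 1.9Q = 25.2 + 2.3Q → Q* = 36.0714.
Consumer price on the demand curve at Q*: 174.2 − 1.9×36.0714 = 105.6643.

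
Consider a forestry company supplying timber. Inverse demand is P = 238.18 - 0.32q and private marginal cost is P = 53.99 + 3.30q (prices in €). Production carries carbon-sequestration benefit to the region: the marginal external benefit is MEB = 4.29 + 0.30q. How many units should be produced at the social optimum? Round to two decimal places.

Social marginal cost = private MC − MEB = 49.70 + 3.00q.
Set SMC = demand: 49.70 + 3.00q = 238.18 - 0.32q → q* = 56.7711.

q* = 56.77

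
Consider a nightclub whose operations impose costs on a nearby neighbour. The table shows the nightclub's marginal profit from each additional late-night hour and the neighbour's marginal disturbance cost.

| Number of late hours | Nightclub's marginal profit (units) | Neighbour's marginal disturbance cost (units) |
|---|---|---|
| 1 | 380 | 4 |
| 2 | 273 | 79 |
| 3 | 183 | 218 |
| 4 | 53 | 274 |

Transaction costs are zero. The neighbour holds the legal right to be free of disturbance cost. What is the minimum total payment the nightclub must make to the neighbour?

83

Efficient level: marginal profit ≥ marginal disturbance cost through level 2, so k* = 2.
With the neighbour holding the right, the nightclub must at least compensate total damage at k*: 4 + 79 = 83.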